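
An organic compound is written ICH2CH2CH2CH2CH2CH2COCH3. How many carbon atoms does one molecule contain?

Atom tally by fragment:
  ICH2 → C:1 H:2 I:1
  CH2 → C:1 H:2
  CH2 → C:1 H:2
  CH2 → C:1 H:2
  CH2 → C:1 H:2
  CH2COCH3 → C:3 H:5 O:1
Element totals:
  C: 8
  H: 15
  I: 1
  O: 1

8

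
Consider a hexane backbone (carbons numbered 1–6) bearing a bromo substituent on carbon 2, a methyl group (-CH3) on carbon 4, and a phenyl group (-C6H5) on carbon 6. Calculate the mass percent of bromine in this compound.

Atom tally by fragment:
  CH3 → C:1 H:3
  CH(Br) → C:1 H:1 Br:1
  CH2 → C:1 H:2
  CH(CH3) → C:2 H:4
  CH2 → C:1 H:2
  CH2C6H5 → C:7 H:7
Element totals:
  C: 13
  H: 19
  Br: 1
Molecular formula: C13H19Br.
Molar mass = 255.199 g/mol.
Mass from Br: 1 × 79.904 = 79.904 g/mol.
%Br = 79.904 / 255.199 × 100 = 31.31%.

31.31%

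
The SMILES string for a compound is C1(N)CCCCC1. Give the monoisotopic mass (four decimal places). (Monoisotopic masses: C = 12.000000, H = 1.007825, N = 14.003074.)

99.1048

Atom tally by fragment:
  cyclohexane ring core → C:6 H:12
  (− 1 ring H displaced by substituents)
  + NH2 → N:1 H:2
Element totals:
  C: 6
  H: 13
  N: 1
Molecular formula: C6H13N.
  M = 6(12.0) + 13(1.007825) + 14.003074
    = 72.000000 + 13.101725 + 14.003074 = 99.104799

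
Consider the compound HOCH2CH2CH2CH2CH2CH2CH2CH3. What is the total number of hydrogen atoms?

18

Atom tally by fragment:
  HOCH2CH2 → C:2 H:5 O:1
  CH2 → C:1 H:2
  CH2 → C:1 H:2
  CH2 → C:1 H:2
  CH2 → C:1 H:2
  CH2 → C:1 H:2
  CH3 → C:1 H:3
Element totals:
  C: 8
  H: 18
  O: 1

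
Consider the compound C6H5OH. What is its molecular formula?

C6H6O

Atom tally by fragment:
  benzene ring core → C:6 H:6
  (− 1 ring H displaced by substituents)
  + OH → O:1 H:1
Element totals:
  C: 6
  H: 6
  O: 1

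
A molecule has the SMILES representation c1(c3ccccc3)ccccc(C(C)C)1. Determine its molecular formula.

C15H16

Atom tally by fragment:
  benzene ring core → C:6 H:6
  (− 2 ring H displaced by substituents)
  + C6H5 → C:6 H:5
  + CH(CH3)2 → C:3 H:7
Element totals:
  C: 15
  H: 16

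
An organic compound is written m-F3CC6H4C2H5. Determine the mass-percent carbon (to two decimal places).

Element totals:
  C: 9
  H: 9
  F: 3
Molecular formula: C9H9F3.
Molar mass = 174.165 g/mol.
Mass from C: 9 × 12.011 = 108.099 g/mol.
%C = 108.099 / 174.165 × 100 = 62.07%.

62.07%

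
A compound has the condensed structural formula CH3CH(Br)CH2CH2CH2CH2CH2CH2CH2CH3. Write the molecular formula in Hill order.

Atom tally by fragment:
  CH3 → C:1 H:3
  CH(Br) → C:1 H:1 Br:1
  CH2 → C:1 H:2
  CH2 → C:1 H:2
  CH2 → C:1 H:2
  CH2 → C:1 H:2
  CH2 → C:1 H:2
  CH2 → C:1 H:2
  CH2 → C:1 H:2
  CH3 → C:1 H:3
Element totals:
  C: 10
  H: 21
  Br: 1

C10H21Br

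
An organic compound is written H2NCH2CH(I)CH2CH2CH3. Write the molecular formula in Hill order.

C5H12IN

Element totals:
  C: 5
  H: 12
  I: 1
  N: 1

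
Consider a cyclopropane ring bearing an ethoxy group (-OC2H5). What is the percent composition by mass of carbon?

Atom tally by fragment:
  cyclopropane ring core → C:3 H:6
  (− 1 ring H displaced by substituents)
  + OC2H5 → C:2 H:5 O:1
Element totals:
  C: 5
  H: 10
  O: 1
Molecular formula: C5H10O.
Molar mass = 86.134 g/mol.
Mass from C: 5 × 12.011 = 60.055 g/mol.
%C = 60.055 / 86.134 × 100 = 69.72%.

69.72%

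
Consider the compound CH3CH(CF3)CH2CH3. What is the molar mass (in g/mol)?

126.12 g/mol

Element totals:
  C: 5
  H: 9
  F: 3
Molecular formula: C5H9F3.
  M = 5(12.011) + 9(1.008) + 3(18.998)
    = 60.055 + 9.072 + 56.994 = 126.121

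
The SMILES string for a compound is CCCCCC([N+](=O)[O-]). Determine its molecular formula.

Atom tally by fragment:
  CH3 → C:1 H:3
  CH2 → C:1 H:2
  CH2 → C:1 H:2
  CH2 → C:1 H:2
  CH2 → C:1 H:2
  CH2NO2 → C:1 H:2 N:1 O:2
Element totals:
  C: 6
  H: 13
  N: 1
  O: 2

C6H13NO2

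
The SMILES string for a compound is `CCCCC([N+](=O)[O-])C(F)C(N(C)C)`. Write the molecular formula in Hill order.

C9H19FN2O2

Atom tally by fragment:
  CH3 → C:1 H:3
  CH2 → C:1 H:2
  CH2 → C:1 H:2
  CH2 → C:1 H:2
  CH(NO2) → C:1 H:1 N:1 O:2
  CH(F) → C:1 H:1 F:1
  CH2N(CH3)2 → C:3 H:8 N:1
Element totals:
  C: 9
  H: 19
  F: 1
  N: 2
  O: 2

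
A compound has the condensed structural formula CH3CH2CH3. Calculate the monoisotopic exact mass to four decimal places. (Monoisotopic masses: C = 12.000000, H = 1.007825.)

Element totals:
  C: 3
  H: 8
Molecular formula: C3H8.
  M = 3(12.0) + 8(1.007825)
    = 36.000000 + 8.062600 = 44.062600

44.0626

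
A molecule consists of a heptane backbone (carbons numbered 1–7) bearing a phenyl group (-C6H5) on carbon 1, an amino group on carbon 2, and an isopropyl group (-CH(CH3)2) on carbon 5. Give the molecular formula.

C16H27N

Atom tally by fragment:
  C6H5CH2 → C:7 H:7
  CH(NH2) → C:1 H:3 N:1
  CH2 → C:1 H:2
  CH2 → C:1 H:2
  CH(CH(CH3)2) → C:4 H:8
  CH2 → C:1 H:2
  CH3 → C:1 H:3
Element totals:
  C: 16
  H: 27
  N: 1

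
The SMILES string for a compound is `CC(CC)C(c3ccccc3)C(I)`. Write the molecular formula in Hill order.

C12H17I

Atom tally by fragment:
  CH3 → C:1 H:3
  CH(C2H5) → C:3 H:6
  CH(C6H5) → C:7 H:6
  CH2I → C:1 H:2 I:1
Element totals:
  C: 12
  H: 17
  I: 1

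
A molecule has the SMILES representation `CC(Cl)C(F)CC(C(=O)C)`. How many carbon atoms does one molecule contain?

Atom tally by fragment:
  CH3 → C:1 H:3
  CH(Cl) → C:1 H:1 Cl:1
  CH(F) → C:1 H:1 F:1
  CH2 → C:1 H:2
  CH2COCH3 → C:3 H:5 O:1
Element totals:
  C: 7
  H: 12
  Cl: 1
  F: 1
  O: 1

7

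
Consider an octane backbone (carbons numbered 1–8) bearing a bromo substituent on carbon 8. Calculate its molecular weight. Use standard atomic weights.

193.13 g/mol

Atom tally by fragment:
  CH3 → C:1 H:3
  CH2 → C:1 H:2
  CH2 → C:1 H:2
  CH2 → C:1 H:2
  CH2 → C:1 H:2
  CH2 → C:1 H:2
  CH2 → C:1 H:2
  CH2Br → C:1 H:2 Br:1
Element totals:
  C: 8
  H: 17
  Br: 1
Molecular formula: C8H17Br.
  M = 8(12.011) + 17(1.008) + 79.904
    = 96.088 + 17.136 + 79.904 = 193.128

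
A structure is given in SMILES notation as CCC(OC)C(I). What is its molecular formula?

C5H11IO

Atom tally by fragment:
  CH3 → C:1 H:3
  CH2 → C:1 H:2
  CH(OCH3) → C:2 H:4 O:1
  CH2I → C:1 H:2 I:1
Element totals:
  C: 5
  H: 11
  I: 1
  O: 1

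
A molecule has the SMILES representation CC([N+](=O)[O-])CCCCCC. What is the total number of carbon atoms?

Atom tally by fragment:
  CH3 → C:1 H:3
  CH(NO2) → C:1 H:1 N:1 O:2
  CH2 → C:1 H:2
  CH2 → C:1 H:2
  CH2 → C:1 H:2
  CH2 → C:1 H:2
  CH2 → C:1 H:2
  CH3 → C:1 H:3
Element totals:
  C: 8
  H: 17
  N: 1
  O: 2

8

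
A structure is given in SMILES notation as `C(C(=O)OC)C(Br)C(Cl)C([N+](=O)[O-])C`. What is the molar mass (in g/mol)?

288.52 g/mol

Atom tally by fragment:
  CH3OOCCH2 → C:3 H:5 O:2
  CH(Br) → C:1 H:1 Br:1
  CH(Cl) → C:1 H:1 Cl:1
  CH(NO2) → C:1 H:1 N:1 O:2
  CH3 → C:1 H:3
Element totals:
  C: 7
  H: 11
  Br: 1
  Cl: 1
  N: 1
  O: 4
Molecular formula: C7H11BrClNO4.
  M = 7(12.011) + 11(1.008) + 79.904 + 35.45 + 14.007 + 4(15.999)
    = 84.077 + 11.088 + 79.904 + 35.450 + 14.007 + 63.996 = 288.522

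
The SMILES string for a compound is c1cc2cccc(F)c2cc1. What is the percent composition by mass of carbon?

Atom tally by fragment:
  naphthalene ring system core → C:10 H:8
  (− 1 ring H displaced by substituents)
  + F → F:1
Element totals:
  C: 10
  H: 7
  F: 1
Molecular formula: C10H7F.
Molar mass = 146.164 g/mol.
Mass from C: 10 × 12.011 = 120.110 g/mol.
%C = 120.110 / 146.164 × 100 = 82.17%.

82.17%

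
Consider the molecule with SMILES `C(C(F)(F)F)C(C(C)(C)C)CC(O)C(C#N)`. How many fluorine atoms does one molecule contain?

Atom tally by fragment:
  F3CCH2 → C:2 H:2 F:3
  CH(C(CH3)3) → C:5 H:10
  CH2 → C:1 H:2
  CH(OH) → C:1 H:2 O:1
  CH2CN → C:2 H:2 N:1
Element totals:
  C: 11
  H: 18
  F: 3
  N: 1
  O: 1

3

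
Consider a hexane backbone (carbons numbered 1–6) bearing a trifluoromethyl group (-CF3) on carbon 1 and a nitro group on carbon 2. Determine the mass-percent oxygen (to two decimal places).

Atom tally by fragment:
  F3CCH2 → C:2 H:2 F:3
  CH(NO2) → C:1 H:1 N:1 O:2
  CH2 → C:1 H:2
  CH2 → C:1 H:2
  CH2 → C:1 H:2
  CH3 → C:1 H:3
Element totals:
  C: 7
  H: 12
  F: 3
  N: 1
  O: 2
Molecular formula: C7H12F3NO2.
Molar mass = 199.172 g/mol.
Mass from O: 2 × 15.999 = 31.998 g/mol.
%O = 31.998 / 199.172 × 100 = 16.07%.

16.07%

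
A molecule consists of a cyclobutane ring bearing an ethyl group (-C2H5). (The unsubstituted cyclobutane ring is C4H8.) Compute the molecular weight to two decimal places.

84.16 g/mol

Atom tally by fragment:
  cyclobutane ring core → C:4 H:8
  (− 1 ring H displaced by substituents)
  + C2H5 → C:2 H:5
Element totals:
  C: 6
  H: 12
Molecular formula: C6H12.
  M = 6(12.011) + 12(1.008)
    = 72.066 + 12.096 = 84.162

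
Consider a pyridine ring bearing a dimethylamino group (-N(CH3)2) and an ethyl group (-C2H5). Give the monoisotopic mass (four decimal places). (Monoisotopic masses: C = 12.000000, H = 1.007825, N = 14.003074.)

150.1157

Atom tally by fragment:
  pyridine ring core → C:5 H:5 N:1
  (− 2 ring H displaced by substituents)
  + N(CH3)2 → N:1 C:2 H:6
  + C2H5 → C:2 H:5
Element totals:
  C: 9
  H: 14
  N: 2
Molecular formula: C9H14N2.
  M = 9(12.0) + 14(1.007825) + 2(14.003074)
    = 108.000000 + 14.109550 + 28.006148 = 150.115698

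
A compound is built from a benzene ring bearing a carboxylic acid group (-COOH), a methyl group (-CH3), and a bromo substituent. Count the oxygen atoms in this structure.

2

Atom tally by fragment:
  benzene ring core → C:6 H:6
  (− 3 ring H displaced by substituents)
  + COOH → C:1 H:1 O:2
  + CH3 → C:1 H:3
  + Br → Br:1
Element totals:
  C: 8
  H: 7
  Br: 1
  O: 2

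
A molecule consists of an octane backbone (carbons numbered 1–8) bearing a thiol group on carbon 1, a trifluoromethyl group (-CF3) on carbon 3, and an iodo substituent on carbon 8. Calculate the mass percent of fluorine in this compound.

Atom tally by fragment:
  HSCH2 → C:1 H:3 S:1
  CH2 → C:1 H:2
  CH(CF3) → C:2 H:1 F:3
  CH2 → C:1 H:2
  CH2 → C:1 H:2
  CH2 → C:1 H:2
  CH2 → C:1 H:2
  CH2I → C:1 H:2 I:1
Element totals:
  C: 9
  H: 16
  F: 3
  I: 1
  S: 1
Molecular formula: C9H16F3IS.
Molar mass = 340.185 g/mol.
Mass from F: 3 × 18.998 = 56.994 g/mol.
%F = 56.994 / 340.185 × 100 = 16.75%.

16.75%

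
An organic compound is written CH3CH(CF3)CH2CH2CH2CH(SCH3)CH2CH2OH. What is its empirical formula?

C10H19F3OS

Atom tally by fragment:
  CH3 → C:1 H:3
  CH(CF3) → C:2 H:1 F:3
  CH2 → C:1 H:2
  CH2 → C:1 H:2
  CH2 → C:1 H:2
  CH(SCH3) → C:2 H:4 S:1
  CH2 → C:1 H:2
  CH2OH → C:1 H:3 O:1
Element totals:
  C: 10
  H: 19
  F: 3
  O: 1
  S: 1
Molecular formula: C10H19F3OS.
gcd of subscripts (10, 3, 19, 1, 1) = 1, so the empirical formula equals the molecular formula.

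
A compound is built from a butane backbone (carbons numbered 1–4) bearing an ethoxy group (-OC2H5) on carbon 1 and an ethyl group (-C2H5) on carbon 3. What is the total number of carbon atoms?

Atom tally by fragment:
  C2H5OCH2 → C:3 H:7 O:1
  CH2 → C:1 H:2
  CH(C2H5) → C:3 H:6
  CH3 → C:1 H:3
Element totals:
  C: 8
  H: 18
  O: 1

8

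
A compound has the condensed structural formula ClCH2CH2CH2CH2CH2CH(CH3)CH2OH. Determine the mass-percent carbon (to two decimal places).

58.35%

Element totals:
  C: 8
  H: 17
  Cl: 1
  O: 1
Molecular formula: C8H17ClO.
Molar mass = 164.673 g/mol.
Mass from C: 8 × 12.011 = 96.088 g/mol.
%C = 96.088 / 164.673 × 100 = 58.35%.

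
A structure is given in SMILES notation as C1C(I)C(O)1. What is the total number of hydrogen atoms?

Atom tally by fragment:
  cyclopropane ring core → C:3 H:6
  (− 2 ring H displaced by substituents)
  + I → I:1
  + OH → O:1 H:1
Element totals:
  C: 3
  H: 5
  I: 1
  O: 1

5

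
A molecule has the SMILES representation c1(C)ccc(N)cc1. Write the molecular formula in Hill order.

Atom tally by fragment:
  benzene ring core → C:6 H:6
  (− 2 ring H displaced by substituents)
  + CH3 → C:1 H:3
  + NH2 → N:1 H:2
Element totals:
  C: 7
  H: 9
  N: 1

C7H9N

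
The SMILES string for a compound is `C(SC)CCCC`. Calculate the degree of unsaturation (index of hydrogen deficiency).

Atom tally by fragment:
  CH3SCH2 → C:2 H:5 S:1
  CH2 → C:1 H:2
  CH2 → C:1 H:2
  CH2 → C:1 H:2
  CH3 → C:1 H:3
Element totals:
  C: 6
  H: 14
  S: 1
Molecular formula: C6H14S.
DoU = (2C + 2 + N − H − X) / 2 = (2·6 + 2 + 0 − 14 − 0) / 2 = 0.

0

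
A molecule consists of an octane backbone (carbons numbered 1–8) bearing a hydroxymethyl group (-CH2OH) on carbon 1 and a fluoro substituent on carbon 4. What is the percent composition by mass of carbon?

66.63%

Atom tally by fragment:
  HOCH2CH2 → C:2 H:5 O:1
  CH2 → C:1 H:2
  CH2 → C:1 H:2
  CH(F) → C:1 H:1 F:1
  CH2 → C:1 H:2
  CH2 → C:1 H:2
  CH2 → C:1 H:2
  CH3 → C:1 H:3
Element totals:
  C: 9
  H: 19
  F: 1
  O: 1
Molecular formula: C9H19FO.
Molar mass = 162.248 g/mol.
Mass from C: 9 × 12.011 = 108.099 g/mol.
%C = 108.099 / 162.248 × 100 = 66.63%.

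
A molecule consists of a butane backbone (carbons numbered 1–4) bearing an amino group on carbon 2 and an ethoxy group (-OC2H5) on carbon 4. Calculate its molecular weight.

Atom tally by fragment:
  CH3 → C:1 H:3
  CH(NH2) → C:1 H:3 N:1
  CH2 → C:1 H:2
  CH2OC2H5 → C:3 H:7 O:1
Element totals:
  C: 6
  H: 15
  N: 1
  O: 1
Molecular formula: C6H15NO.
  M = 6(12.011) + 15(1.008) + 14.007 + 15.999
    = 72.066 + 15.120 + 14.007 + 15.999 = 117.192

117.19 g/mol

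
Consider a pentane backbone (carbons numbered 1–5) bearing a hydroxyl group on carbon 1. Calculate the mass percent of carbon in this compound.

68.13%

Atom tally by fragment:
  HOCH2 → C:1 H:3 O:1
  CH2 → C:1 H:2
  CH2 → C:1 H:2
  CH2 → C:1 H:2
  CH3 → C:1 H:3
Element totals:
  C: 5
  H: 12
  O: 1
Molecular formula: C5H12O.
Molar mass = 88.150 g/mol.
Mass from C: 5 × 12.011 = 60.055 g/mol.
%C = 60.055 / 88.150 × 100 = 68.13%.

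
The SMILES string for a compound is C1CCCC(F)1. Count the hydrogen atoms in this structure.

Atom tally by fragment:
  cyclopentane ring core → C:5 H:10
  (− 1 ring H displaced by substituents)
  + F → F:1
Element totals:
  C: 5
  H: 9
  F: 1

9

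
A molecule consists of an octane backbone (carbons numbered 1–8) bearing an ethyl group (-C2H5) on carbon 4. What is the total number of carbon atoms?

Atom tally by fragment:
  CH3 → C:1 H:3
  CH2 → C:1 H:2
  CH2 → C:1 H:2
  CH(C2H5) → C:3 H:6
  CH2 → C:1 H:2
  CH2 → C:1 H:2
  CH2 → C:1 H:2
  CH3 → C:1 H:3
Element totals:
  C: 10
  H: 22

10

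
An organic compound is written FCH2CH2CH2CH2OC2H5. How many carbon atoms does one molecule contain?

Element totals:
  C: 6
  H: 13
  F: 1
  O: 1

6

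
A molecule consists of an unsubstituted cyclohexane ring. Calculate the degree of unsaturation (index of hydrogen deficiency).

Atom tally by fragment:
  cyclohexane ring core → C:6 H:12
Element totals:
  C: 6
  H: 12
Molecular formula: C6H12.
DoU = (2C + 2 + N − H − X) / 2 = (2·6 + 2 + 0 − 12 − 0) / 2 = 1.

1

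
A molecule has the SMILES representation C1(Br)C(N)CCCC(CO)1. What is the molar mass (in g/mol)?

Atom tally by fragment:
  cyclohexane ring core → C:6 H:12
  (− 3 ring H displaced by substituents)
  + Br → Br:1
  + NH2 → N:1 H:2
  + CH2OH → C:1 H:3 O:1
Element totals:
  C: 7
  H: 14
  Br: 1
  N: 1
  O: 1
Molecular formula: C7H14BrNO.
  M = 7(12.011) + 14(1.008) + 79.904 + 14.007 + 15.999
    = 84.077 + 14.112 + 79.904 + 14.007 + 15.999 = 208.099

208.10 g/mol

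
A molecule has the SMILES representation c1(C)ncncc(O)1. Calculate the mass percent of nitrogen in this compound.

25.44%

Atom tally by fragment:
  pyrimidine ring core → C:4 H:4 N:2
  (− 2 ring H displaced by substituents)
  + CH3 → C:1 H:3
  + OH → O:1 H:1
Element totals:
  C: 5
  H: 6
  N: 2
  O: 1
Molecular formula: C5H6N2O.
Molar mass = 110.116 g/mol.
Mass from N: 2 × 14.007 = 28.014 g/mol.
%N = 28.014 / 110.116 × 100 = 25.44%.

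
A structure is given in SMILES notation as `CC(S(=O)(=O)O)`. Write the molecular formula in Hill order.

C2H6O3S

Atom tally by fragment:
  CH3 → C:1 H:3
  CH2SO3H → C:1 H:3 S:1 O:3
Element totals:
  C: 2
  H: 6
  O: 3
  S: 1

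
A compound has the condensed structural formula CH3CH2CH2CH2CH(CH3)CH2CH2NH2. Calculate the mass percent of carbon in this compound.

Atom tally by fragment:
  CH3 → C:1 H:3
  CH2 → C:1 H:2
  CH2 → C:1 H:2
  CH2 → C:1 H:2
  CH(CH3) → C:2 H:4
  CH2 → C:1 H:2
  CH2NH2 → C:1 H:4 N:1
Element totals:
  C: 8
  H: 19
  N: 1
Molecular formula: C8H19N.
Molar mass = 129.247 g/mol.
Mass from C: 8 × 12.011 = 96.088 g/mol.
%C = 96.088 / 129.247 × 100 = 74.34%.

74.34%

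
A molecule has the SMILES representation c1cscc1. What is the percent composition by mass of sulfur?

38.10%

Atom tally by fragment:
  thiophene ring core → C:4 H:4 S:1
Element totals:
  C: 4
  H: 4
  S: 1
Molecular formula: C4H4S.
Molar mass = 84.136 g/mol.
Mass from S: 1 × 32.06 = 32.060 g/mol.
%S = 32.060 / 84.136 × 100 = 38.10%.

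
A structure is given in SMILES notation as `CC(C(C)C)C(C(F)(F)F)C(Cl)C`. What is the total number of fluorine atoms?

Atom tally by fragment:
  CH3 → C:1 H:3
  CH(CH(CH3)2) → C:4 H:8
  CH(CF3) → C:2 H:1 F:3
  CH(Cl) → C:1 H:1 Cl:1
  CH3 → C:1 H:3
Element totals:
  C: 9
  H: 16
  Cl: 1
  F: 3

3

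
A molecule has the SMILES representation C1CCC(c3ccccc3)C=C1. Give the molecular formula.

Atom tally by fragment:
  cyclohexene ring core → C:6 H:10
  (− 1 ring H displaced by substituents)
  + C6H5 → C:6 H:5
Element totals:
  C: 12
  H: 14

C12H14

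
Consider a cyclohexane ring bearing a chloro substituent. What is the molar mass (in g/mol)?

Atom tally by fragment:
  cyclohexane ring core → C:6 H:12
  (− 1 ring H displaced by substituents)
  + Cl → Cl:1
Element totals:
  C: 6
  H: 11
  Cl: 1
Molecular formula: C6H11Cl.
  M = 6(12.011) + 11(1.008) + 35.45
    = 72.066 + 11.088 + 35.450 = 118.604

118.60 g/mol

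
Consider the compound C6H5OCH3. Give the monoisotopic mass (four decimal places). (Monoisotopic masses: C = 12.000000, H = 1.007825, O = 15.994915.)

108.0575

Element totals:
  C: 7
  H: 8
  O: 1
Molecular formula: C7H8O.
  M = 7(12.0) + 8(1.007825) + 15.994915
    = 84.000000 + 8.062600 + 15.994915 = 108.057515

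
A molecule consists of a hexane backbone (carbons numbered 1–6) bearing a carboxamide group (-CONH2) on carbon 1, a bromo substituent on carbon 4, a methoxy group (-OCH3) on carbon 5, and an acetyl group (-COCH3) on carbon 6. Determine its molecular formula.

C10H18BrNO3

Atom tally by fragment:
  H2NOCCH2 → C:2 H:4 O:1 N:1
  CH2 → C:1 H:2
  CH2 → C:1 H:2
  CH(Br) → C:1 H:1 Br:1
  CH(OCH3) → C:2 H:4 O:1
  CH2COCH3 → C:3 H:5 O:1
Element totals:
  C: 10
  H: 18
  Br: 1
  N: 1
  O: 3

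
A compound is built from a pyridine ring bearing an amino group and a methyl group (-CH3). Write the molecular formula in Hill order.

Atom tally by fragment:
  pyridine ring core → C:5 H:5 N:1
  (− 2 ring H displaced by substituents)
  + NH2 → N:1 H:2
  + CH3 → C:1 H:3
Element totals:
  C: 6
  H: 8
  N: 2

C6H8N2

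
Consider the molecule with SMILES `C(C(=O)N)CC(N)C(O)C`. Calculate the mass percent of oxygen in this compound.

21.89%

Atom tally by fragment:
  H2NOCCH2 → C:2 H:4 O:1 N:1
  CH2 → C:1 H:2
  CH(NH2) → C:1 H:3 N:1
  CH(OH) → C:1 H:2 O:1
  CH3 → C:1 H:3
Element totals:
  C: 6
  H: 14
  N: 2
  O: 2
Molecular formula: C6H14N2O2.
Molar mass = 146.190 g/mol.
Mass from O: 2 × 15.999 = 31.998 g/mol.
%O = 31.998 / 146.190 × 100 = 21.89%.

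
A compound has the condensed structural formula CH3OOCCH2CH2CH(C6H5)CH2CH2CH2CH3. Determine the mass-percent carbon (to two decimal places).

Atom tally by fragment:
  CH3OOCCH2 → C:3 H:5 O:2
  CH2 → C:1 H:2
  CH(C6H5) → C:7 H:6
  CH2 → C:1 H:2
  CH2 → C:1 H:2
  CH2 → C:1 H:2
  CH3 → C:1 H:3
Element totals:
  C: 15
  H: 22
  O: 2
Molecular formula: C15H22O2.
Molar mass = 234.339 g/mol.
Mass from C: 15 × 12.011 = 180.165 g/mol.
%C = 180.165 / 234.339 × 100 = 76.88%.

76.88%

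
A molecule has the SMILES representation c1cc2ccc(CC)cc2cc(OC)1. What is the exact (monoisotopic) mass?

186.1045

Atom tally by fragment:
  naphthalene ring system core → C:10 H:8
  (− 2 ring H displaced by substituents)
  + C2H5 → C:2 H:5
  + OCH3 → C:1 H:3 O:1
Element totals:
  C: 13
  H: 14
  O: 1
Molecular formula: C13H14O.
  M = 13(12.0) + 14(1.007825) + 15.994915
    = 156.000000 + 14.109550 + 15.994915 = 186.104465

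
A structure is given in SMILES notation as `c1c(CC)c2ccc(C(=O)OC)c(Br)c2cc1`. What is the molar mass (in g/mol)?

293.16 g/mol

Atom tally by fragment:
  naphthalene ring system core → C:10 H:8
  (− 3 ring H displaced by substituents)
  + C2H5 → C:2 H:5
  + COOCH3 → C:2 H:3 O:2
  + Br → Br:1
Element totals:
  C: 14
  H: 13
  Br: 1
  O: 2
Molecular formula: C14H13BrO2.
  M = 14(12.011) + 13(1.008) + 79.904 + 2(15.999)
    = 168.154 + 13.104 + 79.904 + 31.998 = 293.160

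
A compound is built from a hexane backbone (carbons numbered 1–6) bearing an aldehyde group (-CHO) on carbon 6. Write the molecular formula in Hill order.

C7H14O

Atom tally by fragment:
  CH3 → C:1 H:3
  CH2 → C:1 H:2
  CH2 → C:1 H:2
  CH2 → C:1 H:2
  CH2 → C:1 H:2
  CH2CHO → C:2 H:3 O:1
Element totals:
  C: 7
  H: 14
  O: 1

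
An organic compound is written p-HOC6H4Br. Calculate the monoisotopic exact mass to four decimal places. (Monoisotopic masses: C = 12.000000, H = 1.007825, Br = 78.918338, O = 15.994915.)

171.9524

Atom tally by fragment:
  benzene ring core → C:6 H:6
  (− 2 ring H displaced by substituents)
  + OH → O:1 H:1
  + Br → Br:1
Element totals:
  C: 6
  H: 5
  Br: 1
  O: 1
Molecular formula: C6H5BrO.
  M = 6(12.0) + 5(1.007825) + 78.918338 + 15.994915
    = 72.000000 + 5.039125 + 78.918338 + 15.994915 = 171.952378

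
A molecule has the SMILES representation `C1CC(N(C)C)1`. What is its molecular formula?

Atom tally by fragment:
  cyclopropane ring core → C:3 H:6
  (− 1 ring H displaced by substituents)
  + N(CH3)2 → N:1 C:2 H:6
Element totals:
  C: 5
  H: 11
  N: 1

C5H11N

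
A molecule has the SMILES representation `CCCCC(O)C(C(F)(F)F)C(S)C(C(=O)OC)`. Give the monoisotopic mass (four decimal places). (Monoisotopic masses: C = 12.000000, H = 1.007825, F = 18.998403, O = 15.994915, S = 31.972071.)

Atom tally by fragment:
  CH3 → C:1 H:3
  CH2 → C:1 H:2
  CH2 → C:1 H:2
  CH2 → C:1 H:2
  CH(OH) → C:1 H:2 O:1
  CH(CF3) → C:2 H:1 F:3
  CH(SH) → C:1 H:2 S:1
  CH2COOCH3 → C:3 H:5 O:2
Element totals:
  C: 11
  H: 19
  F: 3
  O: 3
  S: 1
Molecular formula: C11H19F3O3S.
  M = 11(12.0) + 19(1.007825) + 3(18.998403) + 3(15.994915) + 31.972071
    = 132.000000 + 19.148675 + 56.995209 + 47.984745 + 31.972071 = 288.100700

288.1007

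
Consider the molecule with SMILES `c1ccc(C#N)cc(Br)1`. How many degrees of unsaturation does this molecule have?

6

Atom tally by fragment:
  benzene ring core → C:6 H:6
  (− 2 ring H displaced by substituents)
  + CN → C:1 N:1
  + Br → Br:1
Element totals:
  C: 7
  H: 4
  Br: 1
  N: 1
Molecular formula: C7H4BrN.
DoU = (2C + 2 + N − H − X) / 2 = (2·7 + 2 + 1 − 4 − 1) / 2 = 6.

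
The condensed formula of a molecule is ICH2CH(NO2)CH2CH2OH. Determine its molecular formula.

Atom tally by fragment:
  ICH2 → C:1 H:2 I:1
  CH(NO2) → C:1 H:1 N:1 O:2
  CH2CH2OH → C:2 H:5 O:1
Element totals:
  C: 4
  H: 8
  I: 1
  N: 1
  O: 3

C4H8INO3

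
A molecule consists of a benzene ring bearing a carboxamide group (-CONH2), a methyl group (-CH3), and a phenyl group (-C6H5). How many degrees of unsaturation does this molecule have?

Atom tally by fragment:
  benzene ring core → C:6 H:6
  (− 3 ring H displaced by substituents)
  + CONH2 → C:1 H:2 O:1 N:1
  + CH3 → C:1 H:3
  + C6H5 → C:6 H:5
Element totals:
  C: 14
  H: 13
  N: 1
  O: 1
Molecular formula: C14H13NO.
DoU = (2C + 2 + N − H − X) / 2 = (2·14 + 2 + 1 − 13 − 0) / 2 = 9.

9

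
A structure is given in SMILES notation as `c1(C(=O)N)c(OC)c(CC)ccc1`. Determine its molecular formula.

Atom tally by fragment:
  benzene ring core → C:6 H:6
  (− 3 ring H displaced by substituents)
  + CONH2 → C:1 H:2 O:1 N:1
  + OCH3 → C:1 H:3 O:1
  + C2H5 → C:2 H:5
Element totals:
  C: 10
  H: 13
  N: 1
  O: 2

C10H13NO2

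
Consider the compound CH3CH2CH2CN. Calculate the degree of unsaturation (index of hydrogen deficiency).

2

Atom tally by fragment:
  CH3 → C:1 H:3
  CH2 → C:1 H:2
  CH2CN → C:2 H:2 N:1
Element totals:
  C: 4
  H: 7
  N: 1
Molecular formula: C4H7N.
DoU = (2C + 2 + N − H − X) / 2 = (2·4 + 2 + 1 − 7 − 0) / 2 = 2.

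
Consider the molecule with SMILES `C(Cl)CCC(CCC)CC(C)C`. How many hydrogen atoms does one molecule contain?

Atom tally by fragment:
  ClCH2 → C:1 H:2 Cl:1
  CH2 → C:1 H:2
  CH2 → C:1 H:2
  CH(CH2CH2CH3) → C:4 H:8
  CH2 → C:1 H:2
  CH(CH3) → C:2 H:4
  CH3 → C:1 H:3
Element totals:
  C: 11
  H: 23
  Cl: 1

23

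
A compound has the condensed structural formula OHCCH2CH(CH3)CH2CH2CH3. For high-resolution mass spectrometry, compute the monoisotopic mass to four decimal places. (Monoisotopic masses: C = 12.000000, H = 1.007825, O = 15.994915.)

114.1045

Element totals:
  C: 7
  H: 14
  O: 1
Molecular formula: C7H14O.
  M = 7(12.0) + 14(1.007825) + 15.994915
    = 84.000000 + 14.109550 + 15.994915 = 114.104465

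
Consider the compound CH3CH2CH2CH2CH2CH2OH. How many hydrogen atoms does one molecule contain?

14

Atom tally by fragment:
  CH3 → C:1 H:3
  CH2 → C:1 H:2
  CH2 → C:1 H:2
  CH2 → C:1 H:2
  CH2CH2OH → C:2 H:5 O:1
Element totals:
  C: 6
  H: 14
  O: 1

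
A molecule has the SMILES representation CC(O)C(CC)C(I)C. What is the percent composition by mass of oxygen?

Atom tally by fragment:
  CH3 → C:1 H:3
  CH(OH) → C:1 H:2 O:1
  CH(C2H5) → C:3 H:6
  CH(I) → C:1 H:1 I:1
  CH3 → C:1 H:3
Element totals:
  C: 7
  H: 15
  I: 1
  O: 1
Molecular formula: C7H15IO.
Molar mass = 242.100 g/mol.
Mass from O: 1 × 15.999 = 15.999 g/mol.
%O = 15.999 / 242.100 × 100 = 6.61%.

6.61%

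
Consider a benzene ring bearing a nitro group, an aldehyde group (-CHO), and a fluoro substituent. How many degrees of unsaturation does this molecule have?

6

Atom tally by fragment:
  benzene ring core → C:6 H:6
  (− 3 ring H displaced by substituents)
  + NO2 → N:1 O:2
  + CHO → C:1 H:1 O:1
  + F → F:1
Element totals:
  C: 7
  H: 4
  F: 1
  N: 1
  O: 3
Molecular formula: C7H4FNO3.
DoU = (2C + 2 + N − H − X) / 2 = (2·7 + 2 + 1 − 4 − 1) / 2 = 6.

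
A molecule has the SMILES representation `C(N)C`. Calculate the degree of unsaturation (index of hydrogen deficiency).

Atom tally by fragment:
  H2NCH2 → C:1 H:4 N:1
  CH3 → C:1 H:3
Element totals:
  C: 2
  H: 7
  N: 1
Molecular formula: C2H7N.
DoU = (2C + 2 + N − H − X) / 2 = (2·2 + 2 + 1 − 7 − 0) / 2 = 0.

0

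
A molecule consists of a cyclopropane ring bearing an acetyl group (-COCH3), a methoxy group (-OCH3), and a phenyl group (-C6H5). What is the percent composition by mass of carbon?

75.76%

Atom tally by fragment:
  cyclopropane ring core → C:3 H:6
  (− 3 ring H displaced by substituents)
  + COCH3 → C:2 H:3 O:1
  + OCH3 → C:1 H:3 O:1
  + C6H5 → C:6 H:5
Element totals:
  C: 12
  H: 14
  O: 2
Molecular formula: C12H14O2.
Molar mass = 190.242 g/mol.
Mass from C: 12 × 12.011 = 144.132 g/mol.
%C = 144.132 / 190.242 × 100 = 75.76%.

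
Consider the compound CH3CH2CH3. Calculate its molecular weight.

44.10 g/mol

Element totals:
  C: 3
  H: 8
Molecular formula: C3H8.
  M = 3(12.011) + 8(1.008)
    = 36.033 + 8.064 = 44.097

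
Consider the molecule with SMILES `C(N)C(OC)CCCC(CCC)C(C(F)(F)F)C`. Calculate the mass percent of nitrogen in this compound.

Atom tally by fragment:
  H2NCH2 → C:1 H:4 N:1
  CH(OCH3) → C:2 H:4 O:1
  CH2 → C:1 H:2
  CH2 → C:1 H:2
  CH2 → C:1 H:2
  CH(CH2CH2CH3) → C:4 H:8
  CH(CF3) → C:2 H:1 F:3
  CH3 → C:1 H:3
Element totals:
  C: 13
  H: 26
  F: 3
  N: 1
  O: 1
Molecular formula: C13H26F3NO.
Molar mass = 269.351 g/mol.
Mass from N: 1 × 14.007 = 14.007 g/mol.
%N = 14.007 / 269.351 × 100 = 5.20%.

5.20%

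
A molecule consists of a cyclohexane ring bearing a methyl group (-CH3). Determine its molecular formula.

Atom tally by fragment:
  cyclohexane ring core → C:6 H:12
  (− 1 ring H displaced by substituents)
  + CH3 → C:1 H:3
Element totals:
  C: 7
  H: 14

C7H14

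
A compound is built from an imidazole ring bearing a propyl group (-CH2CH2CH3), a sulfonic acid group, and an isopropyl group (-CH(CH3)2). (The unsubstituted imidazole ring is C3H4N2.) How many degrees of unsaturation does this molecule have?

Atom tally by fragment:
  imidazole ring core → C:3 H:4 N:2
  (− 3 ring H displaced by substituents)
  + CH2CH2CH3 → C:3 H:7
  + SO3H → S:1 O:3 H:1
  + CH(CH3)2 → C:3 H:7
Element totals:
  C: 9
  H: 16
  N: 2
  O: 3
  S: 1
Molecular formula: C9H16N2O3S.
DoU = (2C + 2 + N − H − X) / 2 = (2·9 + 2 + 2 − 16 − 0) / 2 = 3.

3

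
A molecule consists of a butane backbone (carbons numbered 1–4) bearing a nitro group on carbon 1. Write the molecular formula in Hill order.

Atom tally by fragment:
  O2NCH2 → C:1 H:2 N:1 O:2
  CH2 → C:1 H:2
  CH2 → C:1 H:2
  CH3 → C:1 H:3
Element totals:
  C: 4
  H: 9
  N: 1
  O: 2

C4H9NO2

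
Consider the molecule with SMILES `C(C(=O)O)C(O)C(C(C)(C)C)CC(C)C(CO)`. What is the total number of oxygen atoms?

4

Atom tally by fragment:
  HOOCCH2 → C:2 H:3 O:2
  CH(OH) → C:1 H:2 O:1
  CH(C(CH3)3) → C:5 H:10
  CH2 → C:1 H:2
  CH(CH3) → C:2 H:4
  CH2CH2OH → C:2 H:5 O:1
Element totals:
  C: 13
  H: 26
  O: 4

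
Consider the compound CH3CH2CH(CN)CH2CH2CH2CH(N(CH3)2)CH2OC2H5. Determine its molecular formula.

C13H26N2O

Atom tally by fragment:
  CH3 → C:1 H:3
  CH2 → C:1 H:2
  CH(CN) → C:2 H:1 N:1
  CH2 → C:1 H:2
  CH2 → C:1 H:2
  CH2 → C:1 H:2
  CH(N(CH3)2) → C:3 H:7 N:1
  CH2OC2H5 → C:3 H:7 O:1
Element totals:
  C: 13
  H: 26
  N: 2
  O: 1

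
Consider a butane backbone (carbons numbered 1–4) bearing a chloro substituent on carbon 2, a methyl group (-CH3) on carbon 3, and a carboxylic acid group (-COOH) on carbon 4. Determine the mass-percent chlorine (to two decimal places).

Atom tally by fragment:
  CH3 → C:1 H:3
  CH(Cl) → C:1 H:1 Cl:1
  CH(CH3) → C:2 H:4
  CH2COOH → C:2 H:3 O:2
Element totals:
  C: 6
  H: 11
  Cl: 1
  O: 2
Molecular formula: C6H11ClO2.
Molar mass = 150.602 g/mol.
Mass from Cl: 1 × 35.45 = 35.450 g/mol.
%Cl = 35.450 / 150.602 × 100 = 23.54%.

23.54%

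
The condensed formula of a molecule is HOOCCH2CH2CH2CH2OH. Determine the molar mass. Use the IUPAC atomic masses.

Element totals:
  C: 5
  H: 10
  O: 3
Molecular formula: C5H10O3.
  M = 5(12.011) + 10(1.008) + 3(15.999)
    = 60.055 + 10.080 + 47.997 = 118.132

118.13 g/mol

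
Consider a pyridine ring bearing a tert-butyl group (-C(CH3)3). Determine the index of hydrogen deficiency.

4

Atom tally by fragment:
  pyridine ring core → C:5 H:5 N:1
  (− 1 ring H displaced by substituents)
  + C(CH3)3 → C:4 H:9
Element totals:
  C: 9
  H: 13
  N: 1
Molecular formula: C9H13N.
DoU = (2C + 2 + N − H − X) / 2 = (2·9 + 2 + 1 − 13 − 0) / 2 = 4.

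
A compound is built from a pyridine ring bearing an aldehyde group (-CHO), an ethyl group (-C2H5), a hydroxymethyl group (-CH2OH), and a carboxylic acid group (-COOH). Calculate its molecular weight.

209.20 g/mol

Atom tally by fragment:
  pyridine ring core → C:5 H:5 N:1
  (− 4 ring H displaced by substituents)
  + CHO → C:1 H:1 O:1
  + C2H5 → C:2 H:5
  + CH2OH → C:1 H:3 O:1
  + COOH → C:1 H:1 O:2
Element totals:
  C: 10
  H: 11
  N: 1
  O: 4
Molecular formula: C10H11NO4.
  M = 10(12.011) + 11(1.008) + 14.007 + 4(15.999)
    = 120.110 + 11.088 + 14.007 + 63.996 = 209.201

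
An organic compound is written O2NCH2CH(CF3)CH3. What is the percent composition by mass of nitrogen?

Atom tally by fragment:
  O2NCH2 → C:1 H:2 N:1 O:2
  CH(CF3) → C:2 H:1 F:3
  CH3 → C:1 H:3
Element totals:
  C: 4
  H: 6
  F: 3
  N: 1
  O: 2
Molecular formula: C4H6F3NO2.
Molar mass = 157.091 g/mol.
Mass from N: 1 × 14.007 = 14.007 g/mol.
%N = 14.007 / 157.091 × 100 = 8.92%.

8.92%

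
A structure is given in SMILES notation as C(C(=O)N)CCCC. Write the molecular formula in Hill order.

C6H13NO

Atom tally by fragment:
  H2NOCCH2 → C:2 H:4 O:1 N:1
  CH2 → C:1 H:2
  CH2 → C:1 H:2
  CH2 → C:1 H:2
  CH3 → C:1 H:3
Element totals:
  C: 6
  H: 13
  N: 1
  O: 1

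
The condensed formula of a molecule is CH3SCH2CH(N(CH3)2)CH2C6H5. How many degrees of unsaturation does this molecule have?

Element totals:
  C: 12
  H: 19
  N: 1
  S: 1
Molecular formula: C12H19NS.
DoU = (2C + 2 + N − H − X) / 2 = (2·12 + 2 + 1 − 19 − 0) / 2 = 4.

4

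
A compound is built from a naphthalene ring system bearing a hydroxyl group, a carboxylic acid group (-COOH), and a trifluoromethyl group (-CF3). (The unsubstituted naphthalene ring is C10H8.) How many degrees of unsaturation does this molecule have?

8

Atom tally by fragment:
  naphthalene ring system core → C:10 H:8
  (− 3 ring H displaced by substituents)
  + OH → O:1 H:1
  + COOH → C:1 H:1 O:2
  + CF3 → C:1 F:3
Element totals:
  C: 12
  H: 7
  F: 3
  O: 3
Molecular formula: C12H7F3O3.
DoU = (2C + 2 + N − H − X) / 2 = (2·12 + 2 + 0 − 7 − 3) / 2 = 8.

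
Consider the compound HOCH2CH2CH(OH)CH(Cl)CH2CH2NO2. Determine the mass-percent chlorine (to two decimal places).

Element totals:
  C: 6
  H: 12
  Cl: 1
  N: 1
  O: 4
Molecular formula: C6H12ClNO4.
Molar mass = 197.615 g/mol.
Mass from Cl: 1 × 35.45 = 35.450 g/mol.
%Cl = 35.450 / 197.615 × 100 = 17.94%.

17.94%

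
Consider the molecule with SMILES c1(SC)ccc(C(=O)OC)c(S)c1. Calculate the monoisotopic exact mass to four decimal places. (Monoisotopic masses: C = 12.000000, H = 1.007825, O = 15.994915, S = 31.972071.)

Atom tally by fragment:
  benzene ring core → C:6 H:6
  (− 3 ring H displaced by substituents)
  + SCH3 → C:1 H:3 S:1
  + COOCH3 → C:2 H:3 O:2
  + SH → S:1 H:1
Element totals:
  C: 9
  H: 10
  O: 2
  S: 2
Molecular formula: C9H10O2S2.
  M = 9(12.0) + 10(1.007825) + 2(15.994915) + 2(31.972071)
    = 108.000000 + 10.078250 + 31.989830 + 63.944142 = 214.012222

214.0122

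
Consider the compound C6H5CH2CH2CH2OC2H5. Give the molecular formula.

Atom tally by fragment:
  C6H5CH2 → C:7 H:7
  CH2 → C:1 H:2
  CH2OC2H5 → C:3 H:7 O:1
Element totals:
  C: 11
  H: 16
  O: 1

C11H16O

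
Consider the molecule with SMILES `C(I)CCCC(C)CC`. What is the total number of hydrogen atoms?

17

Atom tally by fragment:
  ICH2 → C:1 H:2 I:1
  CH2 → C:1 H:2
  CH2 → C:1 H:2
  CH2 → C:1 H:2
  CH(CH3) → C:2 H:4
  CH2 → C:1 H:2
  CH3 → C:1 H:3
Element totals:
  C: 8
  H: 17
  I: 1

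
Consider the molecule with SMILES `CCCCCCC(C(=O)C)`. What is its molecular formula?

C9H18O

Atom tally by fragment:
  CH3 → C:1 H:3
  CH2 → C:1 H:2
  CH2 → C:1 H:2
  CH2 → C:1 H:2
  CH2 → C:1 H:2
  CH2 → C:1 H:2
  CH2COCH3 → C:3 H:5 O:1
Element totals:
  C: 9
  H: 18
  O: 1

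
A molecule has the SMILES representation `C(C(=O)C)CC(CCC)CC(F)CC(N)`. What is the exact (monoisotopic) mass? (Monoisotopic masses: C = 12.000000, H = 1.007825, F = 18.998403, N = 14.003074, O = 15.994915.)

Atom tally by fragment:
  CH3COCH2 → C:3 H:5 O:1
  CH2 → C:1 H:2
  CH(CH2CH2CH3) → C:4 H:8
  CH2 → C:1 H:2
  CH(F) → C:1 H:1 F:1
  CH2 → C:1 H:2
  CH2NH2 → C:1 H:4 N:1
Element totals:
  C: 12
  H: 24
  F: 1
  N: 1
  O: 1
Molecular formula: C12H24FNO.
  M = 12(12.0) + 24(1.007825) + 18.998403 + 14.003074 + 15.994915
    = 144.000000 + 24.187800 + 18.998403 + 14.003074 + 15.994915 = 217.184192

217.1842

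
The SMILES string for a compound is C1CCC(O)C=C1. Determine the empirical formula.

Atom tally by fragment:
  cyclohexene ring core → C:6 H:10
  (− 1 ring H displaced by substituents)
  + OH → O:1 H:1
Element totals:
  C: 6
  H: 10
  O: 1
Molecular formula: C6H10O.
gcd of subscripts (6, 10, 1) = 1, so the empirical formula equals the molecular formula.

C6H10O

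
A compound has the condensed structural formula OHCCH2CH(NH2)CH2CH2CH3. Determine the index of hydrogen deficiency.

1

Atom tally by fragment:
  OHCCH2 → C:2 H:3 O:1
  CH(NH2) → C:1 H:3 N:1
  CH2 → C:1 H:2
  CH2 → C:1 H:2
  CH3 → C:1 H:3
Element totals:
  C: 6
  H: 13
  N: 1
  O: 1
Molecular formula: C6H13NO.
DoU = (2C + 2 + N − H − X) / 2 = (2·6 + 2 + 1 − 13 − 0) / 2 = 1.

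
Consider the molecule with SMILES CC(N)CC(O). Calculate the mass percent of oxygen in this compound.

Atom tally by fragment:
  CH3 → C:1 H:3
  CH(NH2) → C:1 H:3 N:1
  CH2 → C:1 H:2
  CH2OH → C:1 H:3 O:1
Element totals:
  C: 4
  H: 11
  N: 1
  O: 1
Molecular formula: C4H11NO.
Molar mass = 89.138 g/mol.
Mass from O: 1 × 15.999 = 15.999 g/mol.
%O = 15.999 / 89.138 × 100 = 17.95%.

17.95%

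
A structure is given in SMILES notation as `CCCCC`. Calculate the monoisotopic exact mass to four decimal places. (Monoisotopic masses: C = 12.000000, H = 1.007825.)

Atom tally by fragment:
  CH3 → C:1 H:3
  CH2 → C:1 H:2
  CH2 → C:1 H:2
  CH2 → C:1 H:2
  CH3 → C:1 H:3
Element totals:
  C: 5
  H: 12
Molecular formula: C5H12.
  M = 5(12.0) + 12(1.007825)
    = 60.000000 + 12.093900 = 72.093900

72.0939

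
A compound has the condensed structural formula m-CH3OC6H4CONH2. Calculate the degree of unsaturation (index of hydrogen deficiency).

5

Element totals:
  C: 8
  H: 9
  N: 1
  O: 2
Molecular formula: C8H9NO2.
DoU = (2C + 2 + N − H − X) / 2 = (2·8 + 2 + 1 − 9 − 0) / 2 = 5.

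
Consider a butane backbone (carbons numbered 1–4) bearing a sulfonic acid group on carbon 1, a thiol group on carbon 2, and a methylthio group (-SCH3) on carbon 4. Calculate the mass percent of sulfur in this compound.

44.46%

Atom tally by fragment:
  HO3SCH2 → C:1 H:3 S:1 O:3
  CH(SH) → C:1 H:2 S:1
  CH2 → C:1 H:2
  CH2SCH3 → C:2 H:5 S:1
Element totals:
  C: 5
  H: 12
  O: 3
  S: 3
Molecular formula: C5H12O3S3.
Molar mass = 216.328 g/mol.
Mass from S: 3 × 32.06 = 96.180 g/mol.
%S = 96.180 / 216.328 × 100 = 44.46%.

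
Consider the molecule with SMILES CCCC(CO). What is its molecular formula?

Atom tally by fragment:
  CH3 → C:1 H:3
  CH2 → C:1 H:2
  CH2 → C:1 H:2
  CH2CH2OH → C:2 H:5 O:1
Element totals:
  C: 5
  H: 12
  O: 1

C5H12O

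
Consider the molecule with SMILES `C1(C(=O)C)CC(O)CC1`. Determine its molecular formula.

Atom tally by fragment:
  cyclopentane ring core → C:5 H:10
  (− 2 ring H displaced by substituents)
  + COCH3 → C:2 H:3 O:1
  + OH → O:1 H:1
Element totals:
  C: 7
  H: 12
  O: 2

C7H12O2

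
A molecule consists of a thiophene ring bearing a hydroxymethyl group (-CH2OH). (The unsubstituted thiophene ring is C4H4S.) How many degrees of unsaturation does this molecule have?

3

Atom tally by fragment:
  thiophene ring core → C:4 H:4 S:1
  (− 1 ring H displaced by substituents)
  + CH2OH → C:1 H:3 O:1
Element totals:
  C: 5
  H: 6
  O: 1
  S: 1
Molecular formula: C5H6OS.
DoU = (2C + 2 + N − H − X) / 2 = (2·5 + 2 + 0 − 6 − 0) / 2 = 3.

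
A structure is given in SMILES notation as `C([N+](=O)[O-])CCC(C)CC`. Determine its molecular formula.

Atom tally by fragment:
  O2NCH2 → C:1 H:2 N:1 O:2
  CH2 → C:1 H:2
  CH2 → C:1 H:2
  CH(CH3) → C:2 H:4
  CH2 → C:1 H:2
  CH3 → C:1 H:3
Element totals:
  C: 7
  H: 15
  N: 1
  O: 2

C7H15NO2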